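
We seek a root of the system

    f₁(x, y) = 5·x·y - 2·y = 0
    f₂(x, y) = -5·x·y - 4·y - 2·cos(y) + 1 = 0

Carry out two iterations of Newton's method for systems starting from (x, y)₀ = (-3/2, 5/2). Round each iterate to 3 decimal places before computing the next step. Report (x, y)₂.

(2.395, -0.163)

At (-3/2, 5/2): F = (-23.750, 11.35229).
Jacobian J = [[5·y, 5·x - 2], [-5·y, -5·x + 2·sin(y) - 4]].
At the point, J = [[12.500, -9.500], [-12.500, 4.69694]] (det J = -60.03820).
Solving J·Δ = −F gives Δ = (-0.062, -2.581).
Then the next iterate is (x, y)₁ = (-1.562, -0.081).
Round to (-1.562, -0.081) and repeat: F = (0.79461, -1.30205), J = [[-0.405, -9.810], [0.405, 3.64818]].
Δ = (3.957, -0.082), so (x, y)₂ = (2.395, -0.163).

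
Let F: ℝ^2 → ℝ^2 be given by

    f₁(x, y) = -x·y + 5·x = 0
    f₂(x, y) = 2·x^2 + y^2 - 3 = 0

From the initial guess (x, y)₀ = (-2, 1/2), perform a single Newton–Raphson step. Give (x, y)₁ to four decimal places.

(-1.0488, 2.8598)

At (-2, 1/2): F = (-9.0000, 5.2500).
Jacobian J = [[-y + 5, -x], [4·x, 2·y]].
At the point, J = [[4.5000, 2.0000], [-8.0000, 1.0000]] (det J = 20.5000).
Solving J·Δ = −F gives Δ = (0.9512, 2.3598).
Then the next iterate is (x, y)₁ = (-1.0488, 2.8598).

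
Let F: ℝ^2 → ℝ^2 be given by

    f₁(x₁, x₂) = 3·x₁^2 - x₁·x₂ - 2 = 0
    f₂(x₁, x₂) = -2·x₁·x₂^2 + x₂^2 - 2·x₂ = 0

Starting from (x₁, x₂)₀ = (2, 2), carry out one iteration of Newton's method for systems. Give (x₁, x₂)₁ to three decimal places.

At (2, 2): F = (6.000, -16.000).
Jacobian J = [[6·x₁ - x₂, -x₁], [-2·x₂^2, -4·x₁·x₂ + 2·x₂ - 2]].
At the point, J = [[10.000, -2.000], [-8.000, -14.000]] (det J = -156.000).
Solving J·Δ = −F gives Δ = (-0.744, -0.718).
Then the next iterate is (x₁, x₂)₁ = (1.256, 1.282).

(1.256, 1.282)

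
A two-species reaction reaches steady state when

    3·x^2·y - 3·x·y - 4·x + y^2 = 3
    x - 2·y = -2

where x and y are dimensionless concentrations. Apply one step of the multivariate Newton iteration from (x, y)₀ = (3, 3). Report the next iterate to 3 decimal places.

(2.321, 2.160)

At (3, 3): F = (48.000, -1.000).
Jacobian J = [[6·x·y - 3·y - 4, 3·x^2 - 3·x + 2·y], [1, -2]].
At the point, J = [[41.000, 24.000], [1.000, -2.000]] (det J = -106.000).
Solving J·Δ = −F gives Δ = (-0.679, -0.840).
Then the next iterate is (x, y)₁ = (2.321, 2.160).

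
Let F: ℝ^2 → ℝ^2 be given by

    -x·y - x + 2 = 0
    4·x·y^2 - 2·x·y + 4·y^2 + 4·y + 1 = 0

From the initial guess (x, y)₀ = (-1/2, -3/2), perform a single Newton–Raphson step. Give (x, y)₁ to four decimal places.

(-0.6154, -4.8846)

At (-1/2, -3/2): F = (1.7500, -2.0000).
Jacobian J = [[-y - 1, -x], [4·y^2 - 2·y, 8·x·y - 2·x + 8·y + 4]].
At the point, J = [[0.5000, 0.5000], [12.0000, -1.0000]] (det J = -6.5000).
Solving J·Δ = −F gives Δ = (-0.1154, -3.3846).
Then the next iterate is (x, y)₁ = (-0.6154, -4.8846).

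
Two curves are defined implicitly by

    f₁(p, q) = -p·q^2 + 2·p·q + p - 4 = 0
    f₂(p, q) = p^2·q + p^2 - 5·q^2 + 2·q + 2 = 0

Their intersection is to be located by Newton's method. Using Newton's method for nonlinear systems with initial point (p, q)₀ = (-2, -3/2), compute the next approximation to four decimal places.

(-2.6931, -0.7554)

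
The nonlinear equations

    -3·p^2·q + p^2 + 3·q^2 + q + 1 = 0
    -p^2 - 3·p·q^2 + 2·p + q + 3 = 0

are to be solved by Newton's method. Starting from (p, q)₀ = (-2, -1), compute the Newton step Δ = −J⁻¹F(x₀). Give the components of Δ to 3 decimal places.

At (-2, -1): F = (19.000, 0.000).
Jacobian J = [[-6·p·q + 2·p, -3·p^2 + 6·q + 1], [-2·p - 3·q^2 + 2, -6·p·q + 1]].
At the point, J = [[-16.000, -17.000], [3.000, -11.000]] (det J = 227.000).
Solving J·Δ = −F gives Δ = (0.921, 0.251).

(0.921, 0.251)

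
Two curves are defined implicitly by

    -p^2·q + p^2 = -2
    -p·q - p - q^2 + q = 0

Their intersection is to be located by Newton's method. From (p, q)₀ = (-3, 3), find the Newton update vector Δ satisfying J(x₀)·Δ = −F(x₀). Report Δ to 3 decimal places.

(1.433, 0.133)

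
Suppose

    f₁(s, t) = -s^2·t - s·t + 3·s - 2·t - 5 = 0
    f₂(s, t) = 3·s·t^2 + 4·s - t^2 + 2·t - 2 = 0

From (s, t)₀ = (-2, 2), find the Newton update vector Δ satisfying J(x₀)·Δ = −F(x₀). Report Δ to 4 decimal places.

At (-2, 2): F = (-19.0000, -34.0000).
Jacobian J = [[-2·s·t - t + 3, -s^2 - s - 2], [3·t^2 + 4, 6·s·t - 2·t + 2]].
At the point, J = [[9.0000, -4.0000], [16.0000, -26.0000]] (det J = -170.0000).
Solving J·Δ = −F gives Δ = (2.1059, -0.0118).

(2.1059, -0.0118)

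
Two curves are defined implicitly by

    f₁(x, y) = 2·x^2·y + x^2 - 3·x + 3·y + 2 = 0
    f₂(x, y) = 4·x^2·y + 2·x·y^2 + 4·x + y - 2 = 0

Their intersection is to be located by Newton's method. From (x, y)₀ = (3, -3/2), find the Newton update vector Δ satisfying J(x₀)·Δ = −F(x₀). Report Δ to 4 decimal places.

At (3, -3/2): F = (-29.5000, -32.0000).
Jacobian J = [[4·x·y + 2·x - 3, 2·x^2 + 3], [8·x·y + 2·y^2 + 4, 4·x^2 + 4·x·y + 1]].
At the point, J = [[-15.0000, 21.0000], [-27.5000, 19.0000]] (det J = 292.5000).
Solving J·Δ = −F gives Δ = (-0.3812, 1.1325).

(-0.3812, 1.1325)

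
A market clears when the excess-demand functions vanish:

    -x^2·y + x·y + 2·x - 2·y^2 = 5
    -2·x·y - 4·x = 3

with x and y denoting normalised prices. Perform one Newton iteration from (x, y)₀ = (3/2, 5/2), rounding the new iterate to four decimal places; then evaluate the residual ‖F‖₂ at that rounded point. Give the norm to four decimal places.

9.2965

At (3/2, 5/2): F = (-16.3750, -16.5000).
Jacobian J = [[-2·x·y + y + 2, -x^2 + x - 4·y], [-2·y - 4, -2·x]].
At the point, J = [[-3.0000, -10.7500], [-9.0000, -3.0000]] (det J = -87.7500).
Solving J·Δ = −F gives Δ = (-1.4615, -1.1154).
Then the next iterate is (x, y)₁ = (0.0385, 1.3846).
Re-evaluating at (0.0385, 1.3846): F = (-8.705980, -3.260614), so ‖F‖₂ = 9.2965.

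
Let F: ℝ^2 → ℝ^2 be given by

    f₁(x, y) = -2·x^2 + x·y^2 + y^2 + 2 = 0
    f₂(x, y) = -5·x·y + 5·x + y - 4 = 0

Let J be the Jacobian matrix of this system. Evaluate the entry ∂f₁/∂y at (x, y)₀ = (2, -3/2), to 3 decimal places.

∂f₁/∂y = 2·x·y + 2·y.
At (2, -3/2) this is -9.000.

-9.000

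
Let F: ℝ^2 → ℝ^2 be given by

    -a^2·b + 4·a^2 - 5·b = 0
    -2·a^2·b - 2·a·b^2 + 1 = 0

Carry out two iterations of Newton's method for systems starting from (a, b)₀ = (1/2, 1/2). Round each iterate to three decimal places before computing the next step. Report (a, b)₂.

At (1/2, 1/2): F = (-1.625, 0.500).
Jacobian J = [[-2·a·b + 8·a, -a^2 - 5], [-4·a·b - 2·b^2, -2·a^2 - 4·a·b]].
At the point, J = [[3.500, -5.250], [-1.500, -1.500]] (det J = -13.125).
Solving J·Δ = −F gives Δ = (0.386, -0.052).
Then the next iterate is (a, b)₁ = (0.886, 0.448).
Round to (0.886, 0.448) and repeat: F = (0.54831, -0.05900), J = [[6.29414, -5.78500], [-1.98912, -3.15770]].
Δ = (-0.066, 0.023), so (a, b)₂ = (0.820, 0.471).

(0.820, 0.471)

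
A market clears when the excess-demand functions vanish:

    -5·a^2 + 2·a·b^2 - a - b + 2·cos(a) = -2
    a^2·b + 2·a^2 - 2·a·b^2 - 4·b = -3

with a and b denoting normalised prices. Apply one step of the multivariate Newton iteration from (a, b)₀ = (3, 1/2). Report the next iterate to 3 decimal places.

At (3, 1/2): F = (-46.97998, 22.000).
Jacobian J = [[-10·a + 2·b^2 - 2·sin(a) - 1, 4·a·b - 1], [2·a·b + 4·a - 2·b^2, a^2 - 4·a·b - 4]].
At the point, J = [[-30.78224, 5.000], [14.500, -1.000]] (det J = -41.71776).
Solving J·Δ = −F gives Δ = (-1.511, 0.096).
Then the next iterate is (a, b)₁ = (1.489, 0.596).

(1.489, 0.596)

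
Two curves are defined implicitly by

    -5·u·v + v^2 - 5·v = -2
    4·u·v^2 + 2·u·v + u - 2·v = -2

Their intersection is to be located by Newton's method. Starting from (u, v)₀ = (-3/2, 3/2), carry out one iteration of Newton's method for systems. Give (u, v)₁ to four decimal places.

(-0.7946, 1.0074)

At (-3/2, 3/2): F = (8.0000, -20.5000).
Jacobian J = [[-5·v, -5·u + 2·v - 5], [4·v^2 + 2·v + 1, 8·u·v + 2·u - 2]].
At the point, J = [[-7.5000, 5.5000], [13.0000, -23.0000]] (det J = 101.0000).
Solving J·Δ = −F gives Δ = (0.7054, -0.4926).
Then the next iterate is (u, v)₁ = (-0.7946, 1.0074).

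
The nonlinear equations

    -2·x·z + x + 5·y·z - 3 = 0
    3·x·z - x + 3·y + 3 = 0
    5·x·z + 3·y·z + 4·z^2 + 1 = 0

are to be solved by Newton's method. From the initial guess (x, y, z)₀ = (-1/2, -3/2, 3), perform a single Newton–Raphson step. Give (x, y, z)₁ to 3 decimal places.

(-0.433, -0.587, 1.516)

At (-1/2, -3/2, 3): F = (-23.000, -5.500, 16.000).
Jacobian J = [[-2·z + 1, 5·z, -2·x + 5·y], [3·z - 1, 3, 3·x], [5·z, 3·z, 5·x + 3·y + 8·z]].
At the point, J = [[-5.000, 15.000, -6.500], [8.000, 3.000, -1.500], [15.000, 9.000, 17.000]] (det J = -2875.500).
Solving J·Δ = −F gives Δ = (0.067, 0.913, -1.484).
Then the next iterate is (x, y, z)₁ = (-0.433, -0.587, 1.516).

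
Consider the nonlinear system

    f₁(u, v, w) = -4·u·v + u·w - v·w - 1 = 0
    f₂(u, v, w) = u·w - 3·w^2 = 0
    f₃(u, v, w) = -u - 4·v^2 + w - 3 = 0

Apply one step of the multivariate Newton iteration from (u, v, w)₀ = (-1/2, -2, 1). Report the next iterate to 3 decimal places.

At (-1/2, -2, 1): F = (-3.500, -3.500, -17.500).
Jacobian J = [[-4·v + w, -4·u - w, u - v], [w, 0, u - 6·w], [-1, -8·v, 1]].
At the point, J = [[9.000, 1.000, 1.500], [1.000, 0.000, -6.500], [-1.000, 16.000, 1.000]] (det J = 965.500).
Solving J·Δ = −F gives Δ = (0.343, 1.146, -0.486).
Then the next iterate is (u, v, w)₁ = (-0.157, -0.854, 0.514).

(-0.157, -0.854, 0.514)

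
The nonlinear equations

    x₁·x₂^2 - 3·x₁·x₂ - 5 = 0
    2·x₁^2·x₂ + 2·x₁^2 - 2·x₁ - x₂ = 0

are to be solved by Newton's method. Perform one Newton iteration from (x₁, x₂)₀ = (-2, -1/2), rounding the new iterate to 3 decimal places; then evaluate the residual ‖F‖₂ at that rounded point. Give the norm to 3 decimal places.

5.043

At (-2, -1/2): F = (-8.500, 8.500).
Jacobian J = [[x₂^2 - 3·x₂, 2·x₁·x₂ - 3·x₁], [4·x₁·x₂ + 4·x₁ - 2, 2·x₁^2 - 1]].
At the point, J = [[1.750, 8.000], [-6.000, 7.000]] (det J = 60.250).
Solving J·Δ = −F gives Δ = (2.116, 0.600).
Then the next iterate is (x₁, x₂)₁ = (0.116, 0.100).
Re-evaluating at (0.116, 0.100): F = (-5.03364, -0.30240), so ‖F‖₂ = 5.043.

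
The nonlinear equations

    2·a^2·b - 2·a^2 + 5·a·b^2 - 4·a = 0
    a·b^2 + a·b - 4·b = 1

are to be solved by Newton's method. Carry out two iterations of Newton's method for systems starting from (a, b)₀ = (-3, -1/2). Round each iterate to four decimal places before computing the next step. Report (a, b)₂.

(-1.8490, -0.1676)

At (-3, -1/2): F = (-18.7500, 1.7500).
Jacobian J = [[4·a·b - 4·a + 5·b^2 - 4, 2·a^2 + 10·a·b], [b^2 + b, 2·a·b + a - 4]].
At the point, J = [[15.2500, 33.0000], [-0.2500, -4.0000]] (det J = -52.7500).
Solving J·Δ = −F gives Δ = (0.3270, 0.4171).
Then the next iterate is (a, b)₁ = (-2.6730, -0.0829).
Round to (-2.6730, -0.0829) and repeat: F = (-4.874337, -0.465178), J = [[7.612729, 16.505775], [-0.076028, -6.229817]].
Δ = (0.8240, -0.0847), so (a, b)₂ = (-1.8490, -0.1676).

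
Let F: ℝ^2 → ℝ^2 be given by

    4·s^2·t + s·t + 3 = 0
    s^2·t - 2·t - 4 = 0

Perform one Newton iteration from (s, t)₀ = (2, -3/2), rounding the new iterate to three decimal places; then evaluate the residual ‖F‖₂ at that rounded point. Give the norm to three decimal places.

1.807

At (2, -3/2): F = (-24.000, -7.000).
Jacobian J = [[8·s·t + t, 4·s^2 + s], [2·s·t, s^2 - 2]].
At the point, J = [[-25.500, 18.000], [-6.000, 2.000]] (det J = 57.000).
Solving J·Δ = −F gives Δ = (-1.368, -0.605).
Then the next iterate is (s, t)₁ = (0.632, -2.105).
Re-evaluating at (0.632, -2.105): F = (-1.69351, -0.63079), so ‖F‖₂ = 1.807.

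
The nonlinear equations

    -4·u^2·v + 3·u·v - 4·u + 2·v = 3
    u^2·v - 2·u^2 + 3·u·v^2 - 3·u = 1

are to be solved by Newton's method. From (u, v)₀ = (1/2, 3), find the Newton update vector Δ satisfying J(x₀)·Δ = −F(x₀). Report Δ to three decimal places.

(-0.039, -1.110)

At (1/2, 3): F = (2.500, 11.250).
Jacobian J = [[-8·u·v + 3·v - 4, -4·u^2 + 3·u + 2], [2·u·v - 4·u + 3·v^2 - 3, u^2 + 6·u·v]].
At the point, J = [[-7.000, 2.500], [25.000, 9.250]] (det J = -127.250).
Solving J·Δ = −F gives Δ = (-0.039, -1.110).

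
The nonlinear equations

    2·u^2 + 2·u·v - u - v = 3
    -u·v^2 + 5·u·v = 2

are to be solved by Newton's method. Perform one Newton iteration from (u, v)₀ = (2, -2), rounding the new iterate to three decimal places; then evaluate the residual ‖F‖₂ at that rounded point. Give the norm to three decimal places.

7.749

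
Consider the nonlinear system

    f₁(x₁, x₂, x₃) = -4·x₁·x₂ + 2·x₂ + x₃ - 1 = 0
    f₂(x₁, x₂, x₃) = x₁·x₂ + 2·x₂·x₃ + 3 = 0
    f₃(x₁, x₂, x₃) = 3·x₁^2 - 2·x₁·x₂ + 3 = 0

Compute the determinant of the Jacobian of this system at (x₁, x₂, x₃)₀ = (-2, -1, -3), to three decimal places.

J = [[-4·x₂, -4·x₁ + 2, 1], [x₂, x₁ + 2·x₃, 2·x₂], [6·x₁ - 2·x₂, -2·x₁, 0]].
At the point, J = [[4.000, 10.000, 1.000], [-1.000, -8.000, -2.000], [-10.000, 4.000, 0.000]].
det J = 148.000.

148.000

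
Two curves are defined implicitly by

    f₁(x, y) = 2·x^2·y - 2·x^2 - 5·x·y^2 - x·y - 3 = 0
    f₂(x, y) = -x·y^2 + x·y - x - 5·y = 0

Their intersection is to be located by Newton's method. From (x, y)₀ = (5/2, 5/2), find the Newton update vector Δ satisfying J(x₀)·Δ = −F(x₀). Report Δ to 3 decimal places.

(7.853, -4.112)

At (5/2, 5/2): F = (-68.625, -24.375).
Jacobian J = [[4·x·y - 4·x - 5·y^2 - y, 2·x^2 - 10·x·y - x], [-y^2 + y - 1, -2·x·y + x - 5]].
At the point, J = [[-18.750, -52.500], [-4.750, -15.000]] (det J = 31.875).
Solving J·Δ = −F gives Δ = (7.853, -4.112).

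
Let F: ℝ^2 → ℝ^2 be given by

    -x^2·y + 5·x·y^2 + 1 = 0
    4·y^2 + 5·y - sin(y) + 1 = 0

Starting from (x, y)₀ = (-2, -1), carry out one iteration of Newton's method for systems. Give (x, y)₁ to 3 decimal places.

At (-2, -1): F = (-5.000, 0.84147).
Jacobian J = [[-2·x·y + 5·y^2, -x^2 + 10·x·y], [0, 8·y - cos(y) + 5]].
At the point, J = [[1.000, 16.000], [0.000, -3.54030]] (det J = -3.54030).
Solving J·Δ = −F gives Δ = (1.197, 0.238).
Then the next iterate is (x, y)₁ = (-0.803, -0.762).

(-0.803, -0.762)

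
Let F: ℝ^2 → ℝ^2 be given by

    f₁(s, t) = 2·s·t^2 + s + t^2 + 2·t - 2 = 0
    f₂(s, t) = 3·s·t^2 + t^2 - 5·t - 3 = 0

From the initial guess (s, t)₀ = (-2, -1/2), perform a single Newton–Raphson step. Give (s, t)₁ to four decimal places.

At (-2, -1/2): F = (-5.7500, -1.7500).
Jacobian J = [[2·t^2 + 1, 4·s·t + 2·t + 2], [3·t^2, 6·s·t + 2·t - 5]].
At the point, J = [[1.5000, 5.0000], [0.7500, 0.0000]] (det J = -3.7500).
Solving J·Δ = −F gives Δ = (2.3333, 0.4500).
Then the next iterate is (s, t)₁ = (0.3333, -0.0500).

(0.3333, -0.0500)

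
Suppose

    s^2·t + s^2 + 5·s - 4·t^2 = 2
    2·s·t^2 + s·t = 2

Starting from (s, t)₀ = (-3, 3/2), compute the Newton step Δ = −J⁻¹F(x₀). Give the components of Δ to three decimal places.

(-0.059, -0.969)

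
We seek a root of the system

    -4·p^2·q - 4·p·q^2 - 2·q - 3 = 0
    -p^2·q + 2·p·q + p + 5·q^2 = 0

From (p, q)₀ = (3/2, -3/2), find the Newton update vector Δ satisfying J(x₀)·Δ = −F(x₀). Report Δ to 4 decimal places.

At (3/2, -3/2): F = (0.0000, 11.6250).
Jacobian J = [[-8·p·q - 4·q^2, -4·p^2 - 8·p·q - 2], [-2·p·q + 2·q + 1, -p^2 + 2·p + 10·q]].
At the point, J = [[9.0000, 7.0000], [2.5000, -14.2500]] (det J = -145.7500).
Solving J·Δ = −F gives Δ = (-0.5583, 0.7178).

(-0.5583, 0.7178)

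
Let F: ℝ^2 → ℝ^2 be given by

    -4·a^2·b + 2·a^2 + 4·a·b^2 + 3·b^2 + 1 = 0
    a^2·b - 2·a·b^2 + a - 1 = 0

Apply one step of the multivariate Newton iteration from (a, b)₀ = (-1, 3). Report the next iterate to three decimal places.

At (-1, 3): F = (-18.000, 19.000).
Jacobian J = [[-8·a·b + 4·a + 4·b^2, -4·a^2 + 8·a·b + 6·b], [2·a·b - 2·b^2 + 1, a^2 - 4·a·b]].
At the point, J = [[56.000, -10.000], [-23.000, 13.000]] (det J = 498.000).
Solving J·Δ = −F gives Δ = (0.088, -1.305).
Then the next iterate is (a, b)₁ = (-0.912, 1.695).

(-0.912, 1.695)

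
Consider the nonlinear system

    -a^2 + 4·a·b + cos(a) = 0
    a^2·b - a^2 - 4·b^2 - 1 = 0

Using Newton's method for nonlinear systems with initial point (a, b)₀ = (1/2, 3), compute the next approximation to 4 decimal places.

(0.1675, 1.4352)

At (1/2, 3): F = (6.627583, -36.5000).
Jacobian J = [[-2·a + 4·b - sin(a), 4·a], [2·a·b - 2·a, a^2 - 8·b]].
At the point, J = [[10.520574, 2.0000], [2.0000, -23.7500]] (det J = -253.863643).
Solving J·Δ = −F gives Δ = (-0.3325, -1.5648).
Then the next iterate is (a, b)₁ = (0.1675, 1.4352).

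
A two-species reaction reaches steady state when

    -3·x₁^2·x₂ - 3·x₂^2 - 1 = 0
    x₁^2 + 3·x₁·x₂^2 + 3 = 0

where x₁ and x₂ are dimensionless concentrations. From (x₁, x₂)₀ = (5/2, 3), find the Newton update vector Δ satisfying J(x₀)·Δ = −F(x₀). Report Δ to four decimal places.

(-1.1433, -0.8925)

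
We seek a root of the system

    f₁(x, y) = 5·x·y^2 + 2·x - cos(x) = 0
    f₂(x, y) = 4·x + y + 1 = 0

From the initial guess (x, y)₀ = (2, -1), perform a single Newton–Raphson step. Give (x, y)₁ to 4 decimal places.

(0.0160, -1.0638)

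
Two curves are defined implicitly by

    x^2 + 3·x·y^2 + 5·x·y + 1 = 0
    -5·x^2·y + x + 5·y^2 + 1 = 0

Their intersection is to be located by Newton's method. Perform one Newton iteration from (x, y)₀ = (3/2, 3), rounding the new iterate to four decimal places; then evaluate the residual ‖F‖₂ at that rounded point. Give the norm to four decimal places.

At (3/2, 3): F = (66.2500, 13.7500).
Jacobian J = [[2·x + 3·y^2 + 5·y, 6·x·y + 5·x], [-10·x·y + 1, -5·x^2 + 10·y]].
At the point, J = [[45.0000, 34.5000], [-44.0000, 18.7500]] (det J = 2361.7500).
Solving J·Δ = −F gives Δ = (-0.3251, -1.4962).
Then the next iterate is (x, y)₁ = (1.1749, 1.5038).
Re-evaluating at (1.1749, 1.5038): F = (19.185271, 3.102820), so ‖F‖₂ = 19.4346.

19.4346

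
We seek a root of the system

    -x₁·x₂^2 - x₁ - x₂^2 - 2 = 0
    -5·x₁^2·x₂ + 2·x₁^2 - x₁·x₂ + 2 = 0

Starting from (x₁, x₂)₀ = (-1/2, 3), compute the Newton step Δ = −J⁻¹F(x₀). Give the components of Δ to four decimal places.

(-0.1400, -1.5333)

At (-1/2, 3): F = (-6.0000, 0.2500).
Jacobian J = [[-x₂^2 - 1, -2·x₁·x₂ - 2·x₂], [-10·x₁·x₂ + 4·x₁ - x₂, -5·x₁^2 - x₁]].
At the point, J = [[-10.0000, -3.0000], [10.0000, -0.7500]] (det J = 37.5000).
Solving J·Δ = −F gives Δ = (-0.1400, -1.5333).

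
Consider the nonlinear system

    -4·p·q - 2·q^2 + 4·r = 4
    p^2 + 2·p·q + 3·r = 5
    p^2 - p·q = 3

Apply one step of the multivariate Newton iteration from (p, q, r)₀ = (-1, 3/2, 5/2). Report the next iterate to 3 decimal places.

At (-1, 3/2, 5/2): F = (7.500, 0.500, -0.500).
Jacobian J = [[-4·q, -4·p - 4·q, 4], [2·p + 2·q, 2·p, 3], [2·p - q, -p, 0]].
At the point, J = [[-6.000, -2.000, 4.000], [1.000, -2.000, 3.000], [-3.500, 1.000, 0.000]] (det J = 15.000).
Solving J·Δ = −F gives Δ = (1.433, 5.517, 3.033).
Then the next iterate is (p, q, r)₁ = (0.433, 7.017, 5.533).

(0.433, 7.017, 5.533)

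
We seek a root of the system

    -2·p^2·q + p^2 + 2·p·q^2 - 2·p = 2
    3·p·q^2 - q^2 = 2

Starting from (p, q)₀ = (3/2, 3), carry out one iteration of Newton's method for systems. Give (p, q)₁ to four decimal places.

(0.9978, 2.2409)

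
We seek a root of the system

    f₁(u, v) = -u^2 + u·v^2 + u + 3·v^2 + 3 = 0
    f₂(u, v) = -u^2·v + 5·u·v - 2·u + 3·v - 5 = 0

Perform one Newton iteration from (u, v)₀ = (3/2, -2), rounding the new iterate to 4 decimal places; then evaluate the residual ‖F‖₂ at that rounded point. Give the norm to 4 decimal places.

6.2563

At (3/2, -2): F = (20.2500, -24.5000).
Jacobian J = [[-2·u + v^2 + 1, 2·u·v + 6·v], [-2·u·v + 5·v - 2, -u^2 + 5·u + 3]].
At the point, J = [[2.0000, -18.0000], [-6.0000, 8.2500]] (det J = -91.5000).
Solving J·Δ = −F gives Δ = (-2.9939, 0.7923).
Then the next iterate is (u, v)₁ = (-1.4939, -1.2077).
Re-evaluating at (-1.4939, -1.2077): F = (1.471069, 6.080884), so ‖F‖₂ = 6.2563.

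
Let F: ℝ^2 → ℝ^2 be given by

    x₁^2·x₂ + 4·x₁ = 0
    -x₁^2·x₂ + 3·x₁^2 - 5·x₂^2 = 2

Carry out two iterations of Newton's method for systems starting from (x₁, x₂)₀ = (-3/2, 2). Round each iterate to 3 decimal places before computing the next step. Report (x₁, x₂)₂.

(-2.792, 1.423)

At (-3/2, 2): F = (-1.500, -19.750).
Jacobian J = [[2·x₁·x₂ + 4, x₁^2], [-2·x₁·x₂ + 6·x₁, -x₁^2 - 10·x₂]].
At the point, J = [[-2.000, 2.250], [-3.000, -22.250]] (det J = 51.250).
Solving J·Δ = −F gives Δ = (-1.518, -0.683).
Then the next iterate is (x₁, x₂)₁ = (-3.018, 1.317).
Round to (-3.018, 1.317) and repeat: F = (-0.07634, 4.65686), J = [[-3.94941, 9.10832], [-10.15859, -22.27832]].
Δ = (0.226, 0.106), so (x₁, x₂)₂ = (-2.792, 1.423).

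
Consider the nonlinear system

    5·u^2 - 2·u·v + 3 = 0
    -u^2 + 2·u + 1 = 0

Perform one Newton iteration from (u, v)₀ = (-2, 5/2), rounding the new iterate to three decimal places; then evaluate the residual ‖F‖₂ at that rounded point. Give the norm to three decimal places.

At (-2, 5/2): F = (33.000, -7.000).
Jacobian J = [[10·u - 2·v, -2·u], [-2·u + 2, 0]].
At the point, J = [[-25.000, 4.000], [6.000, 0.000]] (det J = -24.000).
Solving J·Δ = −F gives Δ = (1.167, -0.958).
Then the next iterate is (u, v)₁ = (-0.833, 1.542).
Re-evaluating at (-0.833, 1.542): F = (9.03842, -1.35989), so ‖F‖₂ = 9.140.

9.140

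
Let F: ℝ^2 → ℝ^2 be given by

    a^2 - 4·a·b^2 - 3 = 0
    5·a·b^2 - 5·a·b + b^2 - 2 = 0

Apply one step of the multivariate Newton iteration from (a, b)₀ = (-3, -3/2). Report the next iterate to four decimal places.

At (-3, -3/2): F = (33.0000, -56.0000).
Jacobian J = [[2·a - 4·b^2, -8·a·b], [5·b^2 - 5·b, 10·a·b - 5·a + 2·b]].
At the point, J = [[-15.0000, -36.0000], [18.7500, 57.0000]] (det J = -180.0000).
Solving J·Δ = −F gives Δ = (-0.7500, 1.2292).
Then the next iterate is (a, b)₁ = (-3.7500, -0.2708).

(-3.7500, -0.2708)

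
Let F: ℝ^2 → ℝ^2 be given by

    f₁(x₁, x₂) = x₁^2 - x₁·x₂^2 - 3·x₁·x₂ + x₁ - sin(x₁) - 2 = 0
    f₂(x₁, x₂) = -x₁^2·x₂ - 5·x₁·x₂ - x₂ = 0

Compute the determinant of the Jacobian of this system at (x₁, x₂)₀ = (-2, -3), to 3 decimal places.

J = [[2·x₁ - x₂^2 - 3·x₂ - cos(x₁) + 1, -2·x₁·x₂ - 3·x₁], [-2·x₁·x₂ - 5·x₂, -x₁^2 - 5·x₁ - 1]].
At the point, J = [[-2.58385, -6.000], [3.000, 5.000]].
det J = 5.081.

5.081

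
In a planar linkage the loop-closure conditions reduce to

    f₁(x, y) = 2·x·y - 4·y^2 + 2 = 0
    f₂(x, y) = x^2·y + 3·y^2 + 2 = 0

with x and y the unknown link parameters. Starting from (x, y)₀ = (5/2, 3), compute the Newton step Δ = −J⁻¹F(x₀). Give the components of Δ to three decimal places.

(-1.037, -1.328)

At (5/2, 3): F = (-19.000, 47.750).
Jacobian J = [[2·y, 2·x - 8·y], [2·x·y, x^2 + 6·y]].
At the point, J = [[6.000, -19.000], [15.000, 24.250]] (det J = 430.500).
Solving J·Δ = −F gives Δ = (-1.037, -1.328).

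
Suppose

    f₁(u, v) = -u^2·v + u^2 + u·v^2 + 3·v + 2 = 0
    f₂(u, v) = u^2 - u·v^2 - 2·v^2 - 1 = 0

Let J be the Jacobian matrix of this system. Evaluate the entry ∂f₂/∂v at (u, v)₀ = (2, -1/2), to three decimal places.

4.000

∂f₂/∂v = -2·u·v - 4·v.
At (2, -1/2) this is 4.000.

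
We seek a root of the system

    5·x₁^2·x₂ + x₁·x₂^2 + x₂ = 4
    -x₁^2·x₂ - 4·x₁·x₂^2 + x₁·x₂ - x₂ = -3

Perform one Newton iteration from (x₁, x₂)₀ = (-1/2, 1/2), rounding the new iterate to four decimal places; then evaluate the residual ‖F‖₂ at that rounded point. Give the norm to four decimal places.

At (-1/2, 1/2): F = (-3.0000, 2.6250).
Jacobian J = [[10·x₁·x₂ + x₂^2, 5·x₁^2 + 2·x₁·x₂ + 1], [-2·x₁·x₂ - 4·x₂^2 + x₂, -x₁^2 - 8·x₁·x₂ + x₁ - 1]].
At the point, J = [[-2.2500, 1.7500], [0.0000, 0.2500]] (det J = -0.5625).
Solving J·Δ = −F gives Δ = (-9.5000, -10.5000).
Then the next iterate is (x₁, x₂)₁ = (-10.0000, -10.0000).
Re-evaluating at (-10.0000, -10.0000): F = (-6014.0000, 5113.0000), so ‖F‖₂ = 7893.7295.

7893.7295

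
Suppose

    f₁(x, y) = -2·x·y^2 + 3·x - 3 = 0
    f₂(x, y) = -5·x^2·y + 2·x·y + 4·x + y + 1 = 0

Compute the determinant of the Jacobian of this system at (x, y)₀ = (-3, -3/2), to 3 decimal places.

-717.000

J = [[-2·y^2 + 3, -4·x·y], [-10·x·y + 2·y + 4, -5·x^2 + 2·x + 1]].
At the point, J = [[-1.500, -18.000], [-44.000, -50.000]].
det J = -717.000.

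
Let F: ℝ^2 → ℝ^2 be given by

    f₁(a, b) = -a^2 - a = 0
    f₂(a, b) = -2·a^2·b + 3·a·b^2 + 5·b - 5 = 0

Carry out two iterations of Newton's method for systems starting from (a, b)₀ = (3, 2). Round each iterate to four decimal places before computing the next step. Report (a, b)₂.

At (3, 2): F = (-12.0000, 5.0000).
Jacobian J = [[-2·a - 1, 0], [-4·a·b + 3·b^2, -2·a^2 + 6·a·b + 5]].
At the point, J = [[-7.0000, 0.0000], [-12.0000, 23.0000]] (det J = -161.0000).
Solving J·Δ = −F gives Δ = (-1.7143, -1.1118).
Then the next iterate is (a, b)₁ = (1.2857, 0.8882).
Round to (1.2857, 0.8882) and repeat: F = (-2.938724, -0.452569), J = [[-3.5714, 0.0000], [-2.201137, 8.545703]].
Δ = (-0.8228, -0.1590), so (a, b)₂ = (0.4629, 0.7292).

(0.4629, 0.7292)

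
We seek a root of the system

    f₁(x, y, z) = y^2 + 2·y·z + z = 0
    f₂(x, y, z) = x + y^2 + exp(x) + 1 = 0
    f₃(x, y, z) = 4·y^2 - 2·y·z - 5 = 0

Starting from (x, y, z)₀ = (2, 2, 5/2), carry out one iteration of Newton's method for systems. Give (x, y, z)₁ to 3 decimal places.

(0.657, 1.220, 0.604)

At (2, 2, 5/2): F = (16.500, 14.38906, 1.000).
Jacobian J = [[0, 2·y + 2·z, 2·y + 1], [exp(x) + 1, 2·y, 0], [0, 8·y - 2·z, -2·y]].
At the point, J = [[0.000, 9.000, 5.000], [8.38906, 4.000, 0.000], [0.000, 11.000, -4.000]] (det J = 763.40411).
Solving J·Δ = −F gives Δ = (-1.343, -0.780, -1.896).
Then the next iterate is (x, y, z)₁ = (0.657, 1.220, 0.604).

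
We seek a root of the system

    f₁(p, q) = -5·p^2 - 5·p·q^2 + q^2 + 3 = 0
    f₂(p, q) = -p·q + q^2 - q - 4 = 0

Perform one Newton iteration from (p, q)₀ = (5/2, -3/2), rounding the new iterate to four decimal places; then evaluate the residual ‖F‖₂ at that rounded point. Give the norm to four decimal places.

12.9068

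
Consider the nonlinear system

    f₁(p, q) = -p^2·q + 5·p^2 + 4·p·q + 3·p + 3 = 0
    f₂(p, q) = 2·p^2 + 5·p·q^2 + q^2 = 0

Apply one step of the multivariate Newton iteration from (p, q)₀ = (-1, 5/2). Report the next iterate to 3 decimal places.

(0.474, 3.358)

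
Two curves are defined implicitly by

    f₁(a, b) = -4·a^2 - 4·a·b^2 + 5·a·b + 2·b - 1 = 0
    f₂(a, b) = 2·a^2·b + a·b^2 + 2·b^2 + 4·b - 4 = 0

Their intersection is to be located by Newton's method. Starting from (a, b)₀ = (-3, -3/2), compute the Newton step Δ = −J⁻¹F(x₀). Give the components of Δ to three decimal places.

At (-3, -3/2): F = (9.500, -39.250).
Jacobian J = [[-8·a - 4·b^2 + 5·b, -8·a·b + 5·a + 2], [4·a·b + b^2, 2·a^2 + 2·a·b + 4·b + 4]].
At the point, J = [[7.500, -49.000], [20.250, 25.000]] (det J = 1179.750).
Solving J·Δ = −F gives Δ = (1.429, 0.413).

(1.429, 0.413)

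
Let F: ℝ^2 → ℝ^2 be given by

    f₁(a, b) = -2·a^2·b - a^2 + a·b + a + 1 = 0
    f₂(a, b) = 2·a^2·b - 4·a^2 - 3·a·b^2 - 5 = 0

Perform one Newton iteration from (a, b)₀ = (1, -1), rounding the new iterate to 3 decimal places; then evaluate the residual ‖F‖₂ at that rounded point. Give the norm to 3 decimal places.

14.422

At (1, -1): F = (2.000, -14.000).
Jacobian J = [[-4·a·b - 2·a + b + 1, -2·a^2 + a], [4·a·b - 8·a - 3·b^2, 2·a^2 - 6·a·b]].
At the point, J = [[2.000, -1.000], [-15.000, 8.000]] (det J = 1.000).
Solving J·Δ = −F gives Δ = (-2.000, -2.000).
Then the next iterate is (a, b)₁ = (-1.000, -3.000).
Re-evaluating at (-1.000, -3.000): F = (8.000, 12.000), so ‖F‖₂ = 14.422.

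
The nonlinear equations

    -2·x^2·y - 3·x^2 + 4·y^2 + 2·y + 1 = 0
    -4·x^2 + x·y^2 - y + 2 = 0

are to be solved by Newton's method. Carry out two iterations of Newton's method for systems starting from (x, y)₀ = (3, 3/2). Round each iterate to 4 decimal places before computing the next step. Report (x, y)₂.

At (3, 3/2): F = (-41.0000, -28.7500).
Jacobian J = [[-4·x·y - 6·x, -2·x^2 + 8·y + 2], [-8·x + y^2, 2·x·y - 1]].
At the point, J = [[-36.0000, -4.0000], [-21.7500, 8.0000]] (det J = -375.0000).
Solving J·Δ = −F gives Δ = (-1.1813, 0.3820).
Then the next iterate is (x, y)₁ = (1.8187, 1.8820).
Round to (1.8187, 1.8820) and repeat: F = (-3.441382, -6.670982), J = [[-24.603374, 10.440661], [-11.007676, 5.845587]].
Δ = (1.7143, 4.3694), so (x, y)₂ = (3.5330, 6.2514).

(3.5330, 6.2514)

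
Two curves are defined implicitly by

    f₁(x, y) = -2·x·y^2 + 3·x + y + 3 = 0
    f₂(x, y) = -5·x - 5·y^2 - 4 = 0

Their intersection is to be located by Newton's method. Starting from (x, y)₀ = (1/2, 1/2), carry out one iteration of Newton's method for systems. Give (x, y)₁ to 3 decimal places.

(-1.400, 0.850)

At (1/2, 1/2): F = (4.750, -7.750).
Jacobian J = [[-2·y^2 + 3, -4·x·y + 1], [-5, -10·y]].
At the point, J = [[2.500, 0.000], [-5.000, -5.000]] (det J = -12.500).
Solving J·Δ = −F gives Δ = (-1.900, 0.350).
Then the next iterate is (x, y)₁ = (-1.400, 0.850).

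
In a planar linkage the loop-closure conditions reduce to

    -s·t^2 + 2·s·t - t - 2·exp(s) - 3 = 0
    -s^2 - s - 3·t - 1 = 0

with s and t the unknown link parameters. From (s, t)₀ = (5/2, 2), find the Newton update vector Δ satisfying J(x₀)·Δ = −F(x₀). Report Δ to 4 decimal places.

(0.1727, -5.5953)

At (5/2, 2): F = (-29.364988, -15.7500).
Jacobian J = [[-t^2 + 2·t - 2·exp(s), -2·s·t + 2·s - 1], [-2·s - 1, -3]].
At the point, J = [[-24.364988, -6.0000], [-6.0000, -3.0000]] (det J = 37.094964).
Solving J·Δ = −F gives Δ = (0.1727, -5.5953).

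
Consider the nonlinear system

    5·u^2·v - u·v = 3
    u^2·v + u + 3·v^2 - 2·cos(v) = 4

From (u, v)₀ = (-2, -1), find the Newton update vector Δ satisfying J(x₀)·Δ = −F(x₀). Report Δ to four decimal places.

At (-2, -1): F = (-25.0000, -8.080605).
Jacobian J = [[10·u·v - v, 5·u^2 - u], [2·u·v + 1, u^2 + 6·v + 2·sin(v)]].
At the point, J = [[21.0000, 22.0000], [5.0000, -3.682942]] (det J = -187.341781).
Solving J·Δ = −F gives Δ = (1.4404, -0.2386).

(1.4404, -0.2386)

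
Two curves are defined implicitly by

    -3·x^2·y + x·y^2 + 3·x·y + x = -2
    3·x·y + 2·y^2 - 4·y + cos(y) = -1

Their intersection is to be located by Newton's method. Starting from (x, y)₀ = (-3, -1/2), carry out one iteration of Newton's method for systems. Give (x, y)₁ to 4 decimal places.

(-3.6721, 0.1808)

At (-3, -1/2): F = (16.2500, 8.877583).
Jacobian J = [[-6·x·y + y^2 + 3·y + 1, -3·x^2 + 2·x·y + 3·x], [3·y, 3·x + 4·y - sin(y) - 4]].
At the point, J = [[-9.2500, -33.0000], [-1.5000, -14.520574]] (det J = 84.815314).
Solving J·Δ = −F gives Δ = (-0.6721, 0.6808).
Then the next iterate is (x, y)₁ = (-3.6721, 0.1808).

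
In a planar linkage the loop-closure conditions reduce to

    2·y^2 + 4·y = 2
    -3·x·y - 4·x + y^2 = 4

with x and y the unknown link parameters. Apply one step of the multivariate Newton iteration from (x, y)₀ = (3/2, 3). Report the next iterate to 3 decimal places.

(0.183, 1.250)

At (3/2, 3): F = (28.000, -14.500).
Jacobian J = [[0, 4·y + 4], [-3·y - 4, -3·x + 2·y]].
At the point, J = [[0.000, 16.000], [-13.000, 1.500]] (det J = 208.000).
Solving J·Δ = −F gives Δ = (-1.317, -1.750).
Then the next iterate is (x, y)₁ = (0.183, 1.250).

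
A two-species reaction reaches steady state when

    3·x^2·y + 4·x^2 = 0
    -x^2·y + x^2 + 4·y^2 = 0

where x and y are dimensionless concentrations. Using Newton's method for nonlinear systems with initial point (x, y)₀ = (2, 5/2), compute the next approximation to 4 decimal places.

(1.3713, 1.0767)

At (2, 5/2): F = (46.0000, 19.0000).
Jacobian J = [[6·x·y + 8·x, 3·x^2], [-2·x·y + 2·x, -x^2 + 8·y]].
At the point, J = [[46.0000, 12.0000], [-6.0000, 16.0000]] (det J = 808.0000).
Solving J·Δ = −F gives Δ = (-0.6287, -1.4233).
Then the next iterate is (x, y)₁ = (1.3713, 1.0767).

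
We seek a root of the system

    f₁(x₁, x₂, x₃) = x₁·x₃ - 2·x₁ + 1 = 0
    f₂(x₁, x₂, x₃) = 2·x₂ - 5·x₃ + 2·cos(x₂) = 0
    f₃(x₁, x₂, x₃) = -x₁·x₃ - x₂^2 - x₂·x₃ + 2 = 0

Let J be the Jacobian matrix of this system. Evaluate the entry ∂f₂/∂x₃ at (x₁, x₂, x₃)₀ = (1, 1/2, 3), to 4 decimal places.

-5.0000

∂f₂/∂x₃ = -5.
At (1, 1/2, 3) this is -5.0000.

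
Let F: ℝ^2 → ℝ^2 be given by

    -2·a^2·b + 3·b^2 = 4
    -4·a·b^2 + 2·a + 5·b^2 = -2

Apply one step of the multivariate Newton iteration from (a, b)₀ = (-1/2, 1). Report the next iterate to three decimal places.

(1.167, 0.667)

At (-1/2, 1): F = (-1.500, 8.000).
Jacobian J = [[-4·a·b, -2·a^2 + 6·b], [-4·b^2 + 2, -8·a·b + 10·b]].
At the point, J = [[2.000, 5.500], [-2.000, 14.000]] (det J = 39.000).
Solving J·Δ = −F gives Δ = (1.667, -0.333).
Then the next iterate is (a, b)₁ = (1.167, 0.667).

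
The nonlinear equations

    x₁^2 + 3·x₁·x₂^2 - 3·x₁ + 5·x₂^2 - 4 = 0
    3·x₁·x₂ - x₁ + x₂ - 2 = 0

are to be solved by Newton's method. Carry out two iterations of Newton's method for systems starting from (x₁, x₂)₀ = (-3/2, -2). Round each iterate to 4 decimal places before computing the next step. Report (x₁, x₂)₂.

(-1.0586, -0.2194)

At (-3/2, -2): F = (4.7500, 6.5000).
Jacobian J = [[2·x₁ + 3·x₂^2 - 3, 6·x₁·x₂ + 10·x₂], [3·x₂ - 1, 3·x₁ + 1]].
At the point, J = [[6.0000, -2.0000], [-7.0000, -3.5000]] (det J = -35.0000).
Solving J·Δ = −F gives Δ = (-0.1036, 2.0643).
Then the next iterate is (x₁, x₂)₁ = (-1.6036, 0.0643).
Round to (-1.6036, 0.0643) and repeat: F = (3.383115, -0.641434), J = [[-6.194797, 0.024331], [-0.8071, -3.8108]].
Δ = (0.5450, -0.2837), so (x₁, x₂)₂ = (-1.0586, -0.2194).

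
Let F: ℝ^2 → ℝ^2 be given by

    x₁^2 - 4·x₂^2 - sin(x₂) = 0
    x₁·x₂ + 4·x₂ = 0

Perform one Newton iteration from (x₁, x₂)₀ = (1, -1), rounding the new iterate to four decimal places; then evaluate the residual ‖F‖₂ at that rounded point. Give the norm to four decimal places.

1.0756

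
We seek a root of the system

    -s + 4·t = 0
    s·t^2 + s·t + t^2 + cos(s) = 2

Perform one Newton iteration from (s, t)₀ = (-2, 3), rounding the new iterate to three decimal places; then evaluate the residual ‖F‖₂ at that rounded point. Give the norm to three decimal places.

At (-2, 3): F = (14.000, -17.41615).
Jacobian J = [[-1, 4], [t^2 + t - sin(s), 2·s·t + s + 2·t]].
At the point, J = [[-1.000, 4.000], [12.90930, -8.000]] (det J = -43.63719).
Solving J·Δ = −F gives Δ = (-0.970, -3.743).
Then the next iterate is (s, t)₁ = (-2.970, -0.743).
Re-evaluating at (-2.970, -0.743): F = (-0.002, -1.86614), so ‖F‖₂ = 1.866.

1.866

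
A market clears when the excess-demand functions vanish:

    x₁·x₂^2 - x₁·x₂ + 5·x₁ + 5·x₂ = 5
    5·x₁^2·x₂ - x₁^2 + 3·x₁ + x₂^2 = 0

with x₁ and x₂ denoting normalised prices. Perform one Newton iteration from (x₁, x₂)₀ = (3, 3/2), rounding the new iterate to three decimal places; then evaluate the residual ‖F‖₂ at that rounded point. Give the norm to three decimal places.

At (3, 3/2): F = (19.750, 69.750).
Jacobian J = [[x₂^2 - x₂ + 5, 2·x₁·x₂ - x₁ + 5], [10·x₁·x₂ - 2·x₁ + 3, 5·x₁^2 + 2·x₂]].
At the point, J = [[5.750, 11.000], [42.000, 48.000]] (det J = -186.000).
Solving J·Δ = −F gives Δ = (0.972, -2.303).
Then the next iterate is (x₁, x₂)₁ = (3.972, -0.803).
Re-evaluating at (3.972, -0.803): F = (16.59570, -66.55976), so ‖F‖₂ = 68.598.

68.598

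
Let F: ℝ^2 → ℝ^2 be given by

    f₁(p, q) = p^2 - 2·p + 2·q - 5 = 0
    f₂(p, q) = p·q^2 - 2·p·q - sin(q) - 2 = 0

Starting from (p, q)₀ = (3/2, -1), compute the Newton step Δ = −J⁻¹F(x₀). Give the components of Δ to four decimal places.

(3.5090, 2.1205)

At (3/2, -1): F = (-7.7500, 3.341471).
Jacobian J = [[2·p - 2, 2], [q^2 - 2·q, 2·p·q - 2·p - cos(q)]].
At the point, J = [[1.0000, 2.0000], [3.0000, -6.540302]] (det J = -12.540302).
Solving J·Δ = −F gives Δ = (3.5090, 2.1205).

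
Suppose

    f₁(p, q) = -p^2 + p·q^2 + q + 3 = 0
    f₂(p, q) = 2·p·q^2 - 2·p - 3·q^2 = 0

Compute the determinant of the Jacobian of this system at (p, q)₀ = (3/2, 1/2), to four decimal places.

3.7500

J = [[-2·p + q^2, 2·p·q + 1], [2·q^2 - 2, 4·p·q - 6·q]].
At the point, J = [[-2.7500, 2.5000], [-1.5000, 0.0000]].
det J = 3.7500.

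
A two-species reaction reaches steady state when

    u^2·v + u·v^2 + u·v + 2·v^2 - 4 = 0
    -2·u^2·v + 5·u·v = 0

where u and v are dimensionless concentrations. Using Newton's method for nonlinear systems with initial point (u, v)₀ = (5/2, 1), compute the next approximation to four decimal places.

At (5/2, 1): F = (9.2500, 0.0000).
Jacobian J = [[2·u·v + v^2 + v, u^2 + 2·u·v + u + 4·v], [-4·u·v + 5·v, -2·u^2 + 5·u]].
At the point, J = [[7.0000, 17.7500], [-5.0000, 0.0000]] (det J = 88.7500).
Solving J·Δ = −F gives Δ = (0.0000, -0.5211).
Then the next iterate is (u, v)₁ = (2.5000, 0.4789).

(2.5000, 0.4789)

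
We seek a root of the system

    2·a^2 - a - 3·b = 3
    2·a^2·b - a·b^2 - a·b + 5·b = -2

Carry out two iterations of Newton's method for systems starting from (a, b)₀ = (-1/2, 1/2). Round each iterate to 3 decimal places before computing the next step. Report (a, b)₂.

(-0.813, -0.288)

At (-1/2, 1/2): F = (-3.500, 5.125).
Jacobian J = [[4·a - 1, -3], [4·a·b - b^2 - b, 2·a^2 - 2·a·b - a + 5]].
At the point, J = [[-3.000, -3.000], [-1.750, 6.500]] (det J = -24.750).
Solving J·Δ = −F gives Δ = (-0.298, -0.869).
Then the next iterate is (a, b)₁ = (-0.798, -0.369).
Round to (-0.798, -0.369) and repeat: F = (0.17861, -0.50077), J = [[-4.192, -3.000], [1.41069, 6.48268]].
Δ = (-0.015, 0.081), so (a, b)₂ = (-0.813, -0.288).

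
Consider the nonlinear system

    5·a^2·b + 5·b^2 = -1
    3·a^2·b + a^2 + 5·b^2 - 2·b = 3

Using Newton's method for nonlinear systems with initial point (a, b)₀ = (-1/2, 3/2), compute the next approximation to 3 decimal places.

(5.795, 3.536)

At (-1/2, 3/2): F = (14.125, 6.625).
Jacobian J = [[10·a·b, 5·a^2 + 10·b], [6·a·b + 2·a, 3·a^2 + 10·b - 2]].
At the point, J = [[-7.500, 16.250], [-5.500, 13.750]] (det J = -13.750).
Solving J·Δ = −F gives Δ = (6.295, 2.036).
Then the next iterate is (a, b)₁ = (5.795, 3.536).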